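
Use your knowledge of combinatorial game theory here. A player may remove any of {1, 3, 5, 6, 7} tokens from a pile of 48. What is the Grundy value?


The subtraction set is S = {1, 3, 5, 6, 7}.
G(k) = mex{ G(k - s) : s in S, s <= k }. We compute iteratively: G(0) = 0.
G(1) = mex({0}) = 1
G(2) = mex({1}) = 0
G(3) = mex({0}) = 1
G(4) = mex({1}) = 0
G(5) = mex({0}) = 1
G(6) = mex({0, 1}) = 2
G(7) = mex({0, 1, 2}) = 3
G(8) = mex({0, 1, 3}) = 2
G(9) = mex({0, 1, 2}) = 3
G(10) = mex({0, 1, 3}) = 2
G(11) = mex({0, 1, 2}) = 3
G(12) = mex({1, 2, 3}) = 0
G(13) = mex({0, 2, 3}) = 1
G(14) = mex({1, 2, 3}) = 0
G(15) = mex({0, 2, 3}) = 1
G(16) = mex({1, 2, 3}) = 0
G(17) = mex({0, 2, 3}) = 1
G(18) = mex({0, 1, 3}) = 2
Observe that G(12)..G(18) = 0, 1, 0, 1, 0, 1, 2 repeats G(0)..G(6) = 0, 1, 0, 1, 0, 1, 2.
For k >= max(S) = 7, G(k) is determined by the previous 7 values G(k-7)..G(k-1); a window of 7 consecutive values has recurred shifted by 12, so by induction G(k + 12) = G(k) for all k >= 0: the sequence is periodic from the start with period 12.
One period: G(0..11) = 0, 1, 0, 1, 0, 1, 2, 3, 2, 3, 2, 3.
48 mod 12 = 0, so G(48) = G(0) = 0.

0


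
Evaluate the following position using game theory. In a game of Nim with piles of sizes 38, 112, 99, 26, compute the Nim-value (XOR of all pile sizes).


We need the XOR (exclusive or) of all pile sizes.
After XOR-ing pile 1 (size 38): 0 XOR 38 = 38
After XOR-ing pile 2 (size 112): 38 XOR 112 = 86
After XOR-ing pile 3 (size 99): 86 XOR 99 = 53
After XOR-ing pile 4 (size 26): 53 XOR 26 = 47
The Nim-value of this position is 47.

47


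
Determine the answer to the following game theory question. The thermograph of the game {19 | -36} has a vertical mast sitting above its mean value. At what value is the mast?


Game = {19 | -36}, a switch {a | b} with numbers a > b.
Its thermograph has left wall a - t and right wall b + t, which meet at t = (a - b)/2, where both equal (a + b)/2. So the mast (mean value) is at (a + b)/2.
Mean = (19 + (-36))/2 = -17/2 = -17/2

-17/2


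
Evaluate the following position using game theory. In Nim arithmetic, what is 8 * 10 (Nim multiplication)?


Nim multiplication is bilinear over XOR: (u XOR v) * w = (u*w) XOR (v*w).
So we split each operand into its bit components and XOR the pairwise Nim products.
8 = 8 (as XOR of powers of 2).
10 = 2 + 8 (as XOR of powers of 2).
Using the standard Nim-product table on single bits:
  2*2 = 3,   2*4 = 8,   2*8 = 12,
  4*4 = 6,   4*8 = 11,  8*8 = 13,
and  1*x = x (identity), k*l = l*k (commutative).
Pairwise Nim products:
  8 * 2 = 12
  8 * 8 = 13
XOR them: 12 XOR 13 = 1.
Result: 8 * 10 = 1 (in Nim).

1


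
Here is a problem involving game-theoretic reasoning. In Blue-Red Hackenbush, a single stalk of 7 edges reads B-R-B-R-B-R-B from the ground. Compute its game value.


Edges (from ground): B-R-B-R-B-R-B
By Berlekamp's sign-expansion rule, a Blue-Red Hackenbush stalk has the value of the surreal number whose sign sequence is the edge sequence with B -> + and R -> -.
Sign sequence: +-+-+-+
Trace the sign expansion in the surreal number tree, starting from 0:
Edge 1: B (sign +) -> bounds (0, +inf), value = 1
Edge 2: R (sign -) -> bounds (0, 1), value = 1/2
Edge 3: B (sign +) -> bounds (1/2, 1), value = 3/4
Edge 4: R (sign -) -> bounds (1/2, 3/4), value = 5/8
Edge 5: B (sign +) -> bounds (5/8, 3/4), value = 11/16
Edge 6: R (sign -) -> bounds (5/8, 11/16), value = 21/32
Edge 7: B (sign +) -> bounds (21/32, 11/16), value = 43/64
Game value = 43/64

43/64


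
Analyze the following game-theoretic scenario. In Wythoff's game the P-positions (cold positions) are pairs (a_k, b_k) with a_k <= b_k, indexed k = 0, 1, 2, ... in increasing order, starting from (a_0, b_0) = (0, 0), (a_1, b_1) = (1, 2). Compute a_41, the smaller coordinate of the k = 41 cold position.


By Wythoff's theorem, a_k = floor(k * phi) and b_k = floor(k * phi^2) = a_k + k, where phi = (1 + sqrt(5))/2 is the golden ratio.
phi = (1 + sqrt(5))/2 = 1.618034
k = 41
k * phi = 41 * 1.618034 = 66.339394
a_41 = floor(k * phi) = 66

66


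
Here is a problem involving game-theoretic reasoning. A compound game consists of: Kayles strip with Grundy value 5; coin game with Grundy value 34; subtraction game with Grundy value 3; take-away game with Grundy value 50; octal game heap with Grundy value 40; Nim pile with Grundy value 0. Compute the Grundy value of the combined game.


By the Sprague-Grundy theorem, the Grundy value of a sum of games is the XOR of individual Grundy values.
Kayles strip: Grundy value = 5. Running XOR: 0 XOR 5 = 5
coin game: Grundy value = 34. Running XOR: 5 XOR 34 = 39
subtraction game: Grundy value = 3. Running XOR: 39 XOR 3 = 36
take-away game: Grundy value = 50. Running XOR: 36 XOR 50 = 22
octal game heap: Grundy value = 40. Running XOR: 22 XOR 40 = 62
Nim pile: Grundy value = 0. Running XOR: 62 XOR 0 = 62
The combined Grundy value is 62.

62


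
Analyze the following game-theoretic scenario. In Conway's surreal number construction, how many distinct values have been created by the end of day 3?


Day 0: {|} = 0 is born. Count = 1.
Day n: the number of surreal numbers born by day n is 2^(n+1) - 1.
By day 0: 2^1 - 1 = 1
By day 1: 2^2 - 1 = 3
By day 2: 2^3 - 1 = 7
By day 3: 2^4 - 1 = 15
By day 3: 15 surreal numbers.

15


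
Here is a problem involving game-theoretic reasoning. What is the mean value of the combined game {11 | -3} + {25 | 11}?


G1 = {11 | -3}, G2 = {25 | 11}
Each is a switch {a | b} with numbers a > b; its mean value is (a + b)/2, and mean value is additive over game sums: m(G1 + G2) = m(G1) + m(G2).
Mean of G1 = (11 + (-3))/2 = 8/2 = 4
Mean of G2 = (25 + (11))/2 = 36/2 = 18
Mean of G1 + G2 = 4 + 18 = 22

22


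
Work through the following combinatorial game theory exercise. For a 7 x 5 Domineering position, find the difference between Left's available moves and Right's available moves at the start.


Board is 7 x 5 (rows x cols).
Left (vertical) placements: (rows-1) * cols = 6 * 5 = 30
Right (horizontal) placements: rows * (cols-1) = 7 * 4 = 28
Advantage = Left - Right = 30 - 28 = 2

2


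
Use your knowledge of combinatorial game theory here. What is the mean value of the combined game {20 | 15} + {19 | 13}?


G1 = {20 | 15}, G2 = {19 | 13}
Each is a switch {a | b} with numbers a > b; its mean value is (a + b)/2, and mean value is additive over game sums: m(G1 + G2) = m(G1) + m(G2).
Mean of G1 = (20 + (15))/2 = 35/2 = 35/2
Mean of G2 = (19 + (13))/2 = 32/2 = 16
Mean of G1 + G2 = 35/2 + 16 = 67/2

67/2


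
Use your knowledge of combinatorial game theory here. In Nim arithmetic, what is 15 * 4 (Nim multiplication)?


Nim multiplication is bilinear over XOR: (u XOR v) * w = (u*w) XOR (v*w).
So we split each operand into its bit components and XOR the pairwise Nim products.
15 = 1 + 2 + 4 + 8 (as XOR of powers of 2).
4 = 4 (as XOR of powers of 2).
Using the standard Nim-product table on single bits:
  2*2 = 3,   2*4 = 8,   2*8 = 12,
  4*4 = 6,   4*8 = 11,  8*8 = 13,
and  1*x = x (identity), k*l = l*k (commutative).
Pairwise Nim products:
  1 * 4 = 4
  2 * 4 = 8
  4 * 4 = 6
  8 * 4 = 11
XOR them: 4 XOR 8 XOR 6 XOR 11 = 1.
Result: 15 * 4 = 1 (in Nim).

1


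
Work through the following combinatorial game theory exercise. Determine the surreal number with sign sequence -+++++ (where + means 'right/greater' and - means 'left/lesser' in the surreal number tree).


Sign expansion: -+++++
Rule: track bounds (lo, hi), initially (-inf, +inf). On '+', the current value becomes lo and we move to the simplest number in (value, hi): value + 1 if hi = +inf, otherwise the midpoint (value + hi)/2. On '-', the current value becomes hi and we move to value - 1 if lo = -inf, otherwise the midpoint (lo + value)/2.
Start at 0.
Step 1: sign = -, move left. Bounds: (-inf, 0). Value = -1
Step 2: sign = +, move right. Bounds: (-1, 0). Value = -1/2
Step 3: sign = +, move right. Bounds: (-1/2, 0). Value = -1/4
Step 4: sign = +, move right. Bounds: (-1/4, 0). Value = -1/8
Step 5: sign = +, move right. Bounds: (-1/8, 0). Value = -1/16
Step 6: sign = +, move right. Bounds: (-1/16, 0). Value = -1/32
The surreal number with sign expansion -+++++ is -1/32.

-1/32


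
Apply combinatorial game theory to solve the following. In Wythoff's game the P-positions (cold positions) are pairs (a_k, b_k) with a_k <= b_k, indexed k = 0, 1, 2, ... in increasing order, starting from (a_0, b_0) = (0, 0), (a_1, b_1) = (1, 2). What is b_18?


By Wythoff's theorem, a_k = floor(k * phi) and b_k = floor(k * phi^2) = a_k + k, where phi = (1 + sqrt(5))/2 is the golden ratio.
phi = (1 + sqrt(5))/2 = 1.618034
phi^2 = phi + 1 = 2.618034
k = 18
k * phi^2 = 18 * 2.618034 = 47.124612
b_18 = floor(k * phi^2) = 47 (check: a_18 + k = 29 + 18 = 47)

47


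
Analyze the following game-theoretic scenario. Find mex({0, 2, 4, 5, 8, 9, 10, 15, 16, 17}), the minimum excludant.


Set = {0, 2, 4, 5, 8, 9, 10, 15, 16, 17}
0 is in the set.
1 is NOT in the set. This is the mex.
mex = 1

1


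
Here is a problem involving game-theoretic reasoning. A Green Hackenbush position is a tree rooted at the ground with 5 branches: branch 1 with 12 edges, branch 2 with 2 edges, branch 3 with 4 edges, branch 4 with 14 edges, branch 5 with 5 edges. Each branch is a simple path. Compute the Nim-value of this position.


The tree has 5 branches from the ground vertex.
In Green Hackenbush, the Nim-value of a simple path of length k is k.
Branch 1: length 12, Nim-value = 12
Branch 2: length 2, Nim-value = 2
Branch 3: length 4, Nim-value = 4
Branch 4: length 14, Nim-value = 14
Branch 5: length 5, Nim-value = 5
Total Nim-value = XOR of all branch values:
0 XOR 12 = 12
12 XOR 2 = 14
14 XOR 4 = 10
10 XOR 14 = 4
4 XOR 5 = 1
Nim-value of the tree = 1

1


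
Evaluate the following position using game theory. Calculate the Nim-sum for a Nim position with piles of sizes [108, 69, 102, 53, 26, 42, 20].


We need the XOR (exclusive or) of all pile sizes.
After XOR-ing pile 1 (size 108): 0 XOR 108 = 108
After XOR-ing pile 2 (size 69): 108 XOR 69 = 41
After XOR-ing pile 3 (size 102): 41 XOR 102 = 79
After XOR-ing pile 4 (size 53): 79 XOR 53 = 122
After XOR-ing pile 5 (size 26): 122 XOR 26 = 96
After XOR-ing pile 6 (size 42): 96 XOR 42 = 74
After XOR-ing pile 7 (size 20): 74 XOR 20 = 94
The Nim-value of this position is 94.

94


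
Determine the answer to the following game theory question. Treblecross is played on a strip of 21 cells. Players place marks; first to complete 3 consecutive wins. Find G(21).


Treblecross: place X on empty cells; 3-in-a-row wins.
Playing within two cells of an existing X lets the opponent win at once, so sensible play treats the cells i-2..i+2 around each X as dead. The player left with no safe cell loses, so this is a normal-play take-away game on strips of safe cells.
Placing X at cell i (0-indexed) of a strip of k safe cells leaves independent strips of sizes max(0, i-2) and max(0, k-i-3). Hence G(k) = mex{ G(max(0,i-2)) XOR G(max(0,k-i-3)) : 0 <= i < k }, with G(0) = 0.
G(1): splits (0,0):0^0=0 -> mex({0}) = 1
G(2): splits (0,0):0^0=0 -> mex({0}) = 1
G(3): splits (0,0):0^0=0 -> mex({0}) = 1
G(4): splits (0,1):0^1=1 (0,0):0^0=0 -> mex({0, 1}) = 2
G(5): splits (0,2):0^1=1 (0,1):0^1=1 (0,0):0^0=0 -> mex({0, 1}) = 2
G(6) = mex({1}) = 0
G(7) = mex({0, 1, 2}) = 3
G(8) = mex({0, 1, 2}) = 3
G(9) = mex({0, 2}) = 1
G(10) = mex({0, 2, 3}) = 1
G(11) = mex({0, 3}) = 1
G(12) = mex({1, 3}) = 0
G(13) = mex({0, 1, 2, 3}) = 4
G(14) = mex({0, 1, 2}) = 3
G(15) = mex({0, 1, 2}) = 3
G(16) = mex({0, 1, 2, 4}) = 3
G(17) = mex({0, 1, 3, 4}) = 2
G(18) = mex({0, 1, 3, 4}) = 2
G(19) = mex({0, 1, 3, 5}) = 2
G(20) = mex({0, 1, 2, 3, 5}) = 4
G(21) = mex({0, 1, 2, 3, 5}) = 4
Therefore G(21) = 4.

4


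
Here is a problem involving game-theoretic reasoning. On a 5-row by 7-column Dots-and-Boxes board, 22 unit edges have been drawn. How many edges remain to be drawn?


Grid: 5 x 7 boxes, i.e. 6 rows and 8 columns of dots.
Horizontal edges: (rows + 1) * cols = 6 * 7 = 42
Vertical edges: rows * (cols + 1) = 5 * 8 = 40
Total edges: 42 + 40 = 82
Edges drawn: 22
Remaining: 82 - 22 = 60

60


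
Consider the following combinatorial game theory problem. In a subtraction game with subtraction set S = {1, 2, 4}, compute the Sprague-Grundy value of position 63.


The subtraction set is S = {1, 2, 4}.
G(k) = mex{ G(k - s) : s in S, s <= k }. We compute iteratively: G(0) = 0.
G(1) = mex({0}) = 1
G(2) = mex({0, 1}) = 2
G(3) = mex({1, 2}) = 0
G(4) = mex({0, 2}) = 1
G(5) = mex({0, 1}) = 2
G(6) = mex({1, 2}) = 0
Observe that G(3)..G(6) = 0, 1, 2, 0 repeats G(0)..G(3) = 0, 1, 2, 0.
For k >= max(S) = 4, G(k) is determined by the previous 4 values G(k-4)..G(k-1); a window of 4 consecutive values has recurred shifted by 3, so by induction G(k + 3) = G(k) for all k >= 0: the sequence is periodic from the start with period 3.
One period: G(0..2) = 0, 1, 2.
63 mod 3 = 0, so G(63) = G(0) = 0.

0


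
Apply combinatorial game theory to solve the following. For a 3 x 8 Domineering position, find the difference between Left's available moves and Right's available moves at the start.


Board is 3 x 8 (rows x cols).
Left (vertical) placements: (rows-1) * cols = 2 * 8 = 16
Right (horizontal) placements: rows * (cols-1) = 3 * 7 = 21
Advantage = Left - Right = 16 - 21 = -5

-5


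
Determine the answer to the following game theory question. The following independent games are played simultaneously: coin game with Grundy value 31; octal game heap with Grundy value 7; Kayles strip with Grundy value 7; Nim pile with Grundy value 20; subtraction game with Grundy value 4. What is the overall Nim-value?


By the Sprague-Grundy theorem, the Grundy value of a sum of games is the XOR of individual Grundy values.
coin game: Grundy value = 31. Running XOR: 0 XOR 31 = 31
octal game heap: Grundy value = 7. Running XOR: 31 XOR 7 = 24
Kayles strip: Grundy value = 7. Running XOR: 24 XOR 7 = 31
Nim pile: Grundy value = 20. Running XOR: 31 XOR 20 = 11
subtraction game: Grundy value = 4. Running XOR: 11 XOR 4 = 15
The combined Grundy value is 15.

15


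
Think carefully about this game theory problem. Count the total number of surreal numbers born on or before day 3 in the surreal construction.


Day 0: {|} = 0 is born. Count = 1.
Day n: the number of surreal numbers born by day n is 2^(n+1) - 1.
By day 0: 2^1 - 1 = 1
By day 1: 2^2 - 1 = 3
By day 2: 2^3 - 1 = 7
By day 3: 2^4 - 1 = 15
By day 3: 15 surreal numbers.

15


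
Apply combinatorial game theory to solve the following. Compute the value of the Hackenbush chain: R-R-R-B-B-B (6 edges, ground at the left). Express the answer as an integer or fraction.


Edges (from ground): R-R-R-B-B-B
By Berlekamp's sign-expansion rule, a Blue-Red Hackenbush stalk has the value of the surreal number whose sign sequence is the edge sequence with B -> + and R -> -.
Sign sequence: ---+++
Trace the sign expansion in the surreal number tree, starting from 0:
Edge 1: R (sign -) -> bounds (-inf, 0), value = -1
Edge 2: R (sign -) -> bounds (-inf, -1), value = -2
Edge 3: R (sign -) -> bounds (-inf, -2), value = -3
Edge 4: B (sign +) -> bounds (-3, -2), value = -5/2
Edge 5: B (sign +) -> bounds (-5/2, -2), value = -9/4
Edge 6: B (sign +) -> bounds (-9/4, -2), value = -17/8
Game value = -17/8

-17/8


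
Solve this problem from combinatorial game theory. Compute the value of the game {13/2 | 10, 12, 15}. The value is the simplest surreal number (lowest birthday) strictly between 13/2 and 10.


Left options: {13/2}, max = 13/2
Right options: {10, 12, 15}, min = 10
All options are numbers and max(Left) < min(Right), so by the simplicity theorem the value is the simplest (earliest-born) number strictly between 13/2 and 10.
Integers 7 through 9 all lie strictly between 13/2 and 10.
Among integers, the simplest (lowest birthday = smallest |n|; 0 is born on day 0, +-n on day n) is 7.
No non-integer in the interval can be simpler: if x is a non-integer in the interval, then floor(x) or ceil(x) also lies in the interval (the interval contains an integer), and both are proper prefixes of x's sign expansion, i.e. born earlier. So the game value is 7.
Game value = 7

7


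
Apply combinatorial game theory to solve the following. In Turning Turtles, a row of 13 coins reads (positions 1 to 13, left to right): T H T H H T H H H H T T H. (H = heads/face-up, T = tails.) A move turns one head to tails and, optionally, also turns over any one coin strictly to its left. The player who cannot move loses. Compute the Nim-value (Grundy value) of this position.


Coins: T H T H H T H H H H T T H
Key fact: a single head at position k behaves exactly like a Nim heap of size k (turning it to T and optionally flipping a coin at j < k corresponds to moving the heap from k to j, or to 0), and heads combine as a disjunctive sum (two heads at the same place would cancel, matching j XOR j = 0). So the Nim-value is the XOR of the 1-indexed positions of the heads.
Face-up positions (1-indexed): [2, 4, 5, 7, 8, 9, 10, 13]
XOR 0 with 2: 0 XOR 2 = 2
XOR 2 with 4: 2 XOR 4 = 6
XOR 6 with 5: 6 XOR 5 = 3
XOR 3 with 7: 3 XOR 7 = 4
XOR 4 with 8: 4 XOR 8 = 12
XOR 12 with 9: 12 XOR 9 = 5
XOR 5 with 10: 5 XOR 10 = 15
XOR 15 with 13: 15 XOR 13 = 2
Nim-value = 2

2


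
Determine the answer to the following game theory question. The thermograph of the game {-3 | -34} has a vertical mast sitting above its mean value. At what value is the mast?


Game = {-3 | -34}, a switch {a | b} with numbers a > b.
Its thermograph has left wall a - t and right wall b + t, which meet at t = (a - b)/2, where both equal (a + b)/2. So the mast (mean value) is at (a + b)/2.
Mean = (-3 + (-34))/2 = -37/2 = -37/2

-37/2


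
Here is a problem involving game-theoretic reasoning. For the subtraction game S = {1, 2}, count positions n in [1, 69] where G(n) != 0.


Subtraction set S = {1, 2}, so G(n) = n mod 3.
G(n) = 0 when n is a multiple of 3.
Multiples of 3 in [1, 69]: 23
N-positions (nonzero Grundy) = 69 - 23 = 46

46


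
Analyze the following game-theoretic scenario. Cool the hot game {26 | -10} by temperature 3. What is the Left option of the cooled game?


Original game: {26 | -10} (a switch {a | b} with a > b).
Cooling by t (for t below the temperature (a - b)/2 = 18) taxes each move by t: {a | b} cooled by t is {a - t | b + t}.
Cooling amount: t = 3
Cooled Left option: 26 - 3 = 23
Cooled Right option: -10 + 3 = -7
Cooled game: {23 | -7}
Left option = 23

23


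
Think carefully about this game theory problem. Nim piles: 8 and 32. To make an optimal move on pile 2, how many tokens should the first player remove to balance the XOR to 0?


Piles: 8 and 32
Current XOR: 8 XOR 32 = 40 (non-zero, so this is an N-position).
To make the XOR zero, we need to find a move that balances the piles.
For pile 2 (size 32): target = 32 XOR 40 = 8
We reduce pile 2 from 32 to 8.
Tokens removed: 32 - 8 = 24
Verification: 8 XOR 8 = 0

24


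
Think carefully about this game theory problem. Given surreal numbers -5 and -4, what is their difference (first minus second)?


x = -5, y = -4
x - y = -5 - -4 = -1

-1


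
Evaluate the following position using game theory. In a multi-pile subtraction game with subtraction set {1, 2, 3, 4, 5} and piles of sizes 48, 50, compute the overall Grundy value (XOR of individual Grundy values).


Subtraction set: {1, 2, 3, 4, 5}
For this subtraction set, G(n) = n mod 6 (period = max + 1 = 6).
Pile 1 (size 48): G(48) = 48 mod 6 = 0
Pile 2 (size 50): G(50) = 50 mod 6 = 2
Total Grundy value = XOR of all: 0 XOR 2 = 2

2


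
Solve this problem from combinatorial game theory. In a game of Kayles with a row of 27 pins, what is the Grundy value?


Kayles: a move removes 1 or 2 adjacent pins from a contiguous row.
Removing pins from a row of k leaves two independent rows (a, b) with a + b = k - 1 (one pin) or a + b = k - 2 (two pins); an end removal gives a = 0.
By Sprague-Grundy, G(k) = mex{ G(a) XOR G(b) } over all these splits. G(0) = 0.
G(1): splits (0,0):0^0=0 -> mex({0}) = 1
G(2): splits (0,1):0^1=1 (0,0):0^0=0 -> mex({0, 1}) = 2
G(3): splits (0,2):0^2=2 (1,1):1^1=0 (0,1):0^1=1 -> mex({0, 1, 2}) = 3
G(4): splits (0,3):0^3=3 (1,2):1^2=3 (0,2):0^2=2 (1,1):1^1=0 -> mex({0, 2, 3}) = 1
G(5): splits (0,4):0^1=1 (1,3):1^3=2 (2,2):2^2=0 (0,3):0^3=3 (1,2):1^2=3 -> mex({0, 1, 2, 3}) = 4
G(6) = mex({0, 1, 2, 4}) = 3
G(7) = mex({0, 1, 3, 4, 5}) = 2
G(8) = mex({0, 2, 3, 5, 6}) = 1
G(9) = mex({0, 1, 2, 3, 6, 7}) = 4
G(10) = mex({0, 1, 3, 4, 5, 7}) = 2
G(11) = mex({0, 1, 2, 3, 4, 5}) = 6
G(12) = mex({0, 1, 2, 3, 5, 6, 7}) = 4
G(13) = mex({0, 2, 3, 4, 6, 7}) = 1
G(14) = mex({0, 1, 4, 5, 6, 7}) = 2
G(15) = mex({0, 1, 2, 3, 4, 5, 6}) = 7
G(16) = mex({0, 2, 3, 5, 6, 7}) = 1
G(17) = mex({0, 1, 2, 3, 5, 6, 7}) = 4
G(18) = mex({0, 1, 2, 4, 5, 6}) = 3
G(19) = mex({0, 1, 3, 4, 5, 7}) = 2
G(20) = mex({0, 2, 3, 4, 5, 6, 7}) = 1
G(21) = mex({0, 1, 2, 3, 5, 6, 7}) = 4
G(22) = mex({0, 1, 2, 3, 4, 5, 7}) = 6
G(23) = mex({0, 1, 2, 3, 4, 5, 6}) = 7
G(24) = mex({0, 1, 2, 3, 5, 6, 7}) = 4
G(25) = mex({0, 2, 3, 4, 6, 7}) = 1
G(26) = mex({0, 1, 3, 4, 5, 6, 7}) = 2
G(27) = mex({0, 1, 2, 3, 4, 5, 6, 7}) = 8
Therefore G(27) = 8.

8


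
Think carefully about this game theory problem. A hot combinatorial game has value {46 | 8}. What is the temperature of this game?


The game is {46 | 8}, a switch {a | b} with numbers a > b.
Cooling {a | b} by t gives {a - t | b + t}, which stops being hot when a - t = b + t, i.e. at t = (a - b)/2. So the temperature of a switch is (a - b)/2.
Temperature = (Left option - Right option) / 2
= (46 - (8)) / 2
= 38 / 2
= 19

19


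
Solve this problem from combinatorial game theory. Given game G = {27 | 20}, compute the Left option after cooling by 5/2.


Original game: {27 | 20} (a switch {a | b} with a > b).
Cooling by t (for t below the temperature (a - b)/2 = 7/2) taxes each move by t: {a | b} cooled by t is {a - t | b + t}.
Cooling amount: t = 5/2
Cooled Left option: 27 - 5/2 = 49/2
Cooled Right option: 20 + 5/2 = 45/2
Cooled game: {49/2 | 45/2}
Left option = 49/2

49/2


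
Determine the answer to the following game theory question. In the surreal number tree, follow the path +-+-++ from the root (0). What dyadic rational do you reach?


Sign expansion: +-+-++
Rule: track bounds (lo, hi), initially (-inf, +inf). On '+', the current value becomes lo and we move to the simplest number in (value, hi): value + 1 if hi = +inf, otherwise the midpoint (value + hi)/2. On '-', the current value becomes hi and we move to value - 1 if lo = -inf, otherwise the midpoint (lo + value)/2.
Start at 0.
Step 1: sign = +, move right. Bounds: (0, +inf). Value = 1
Step 2: sign = -, move left. Bounds: (0, 1). Value = 1/2
Step 3: sign = +, move right. Bounds: (1/2, 1). Value = 3/4
Step 4: sign = -, move left. Bounds: (1/2, 3/4). Value = 5/8
Step 5: sign = +, move right. Bounds: (5/8, 3/4). Value = 11/16
Step 6: sign = +, move right. Bounds: (11/16, 3/4). Value = 23/32
The surreal number with sign expansion +-+-++ is 23/32.

23/32


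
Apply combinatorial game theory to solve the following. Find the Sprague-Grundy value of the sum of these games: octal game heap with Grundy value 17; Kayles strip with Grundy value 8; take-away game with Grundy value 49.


By the Sprague-Grundy theorem, the Grundy value of a sum of games is the XOR of individual Grundy values.
octal game heap: Grundy value = 17. Running XOR: 0 XOR 17 = 17
Kayles strip: Grundy value = 8. Running XOR: 17 XOR 8 = 25
take-away game: Grundy value = 49. Running XOR: 25 XOR 49 = 40
The combined Grundy value is 40.

40


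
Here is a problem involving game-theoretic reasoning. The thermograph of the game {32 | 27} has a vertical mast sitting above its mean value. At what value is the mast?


Game = {32 | 27}, a switch {a | b} with numbers a > b.
Its thermograph has left wall a - t and right wall b + t, which meet at t = (a - b)/2, where both equal (a + b)/2. So the mast (mean value) is at (a + b)/2.
Mean = (32 + (27))/2 = 59/2 = 59/2

59/2


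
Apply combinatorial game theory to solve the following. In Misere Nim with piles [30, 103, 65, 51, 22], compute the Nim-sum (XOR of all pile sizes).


We need the XOR (exclusive or) of all pile sizes.
After XOR-ing pile 1 (size 30): 0 XOR 30 = 30
After XOR-ing pile 2 (size 103): 30 XOR 103 = 121
After XOR-ing pile 3 (size 65): 121 XOR 65 = 56
After XOR-ing pile 4 (size 51): 56 XOR 51 = 11
After XOR-ing pile 5 (size 22): 11 XOR 22 = 29
The Nim-value of this position is 29.

29


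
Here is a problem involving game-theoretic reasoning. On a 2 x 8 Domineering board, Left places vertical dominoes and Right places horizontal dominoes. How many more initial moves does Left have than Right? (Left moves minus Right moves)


Board is 2 x 8 (rows x cols).
Left (vertical) placements: (rows-1) * cols = 1 * 8 = 8
Right (horizontal) placements: rows * (cols-1) = 2 * 7 = 14
Advantage = Left - Right = 8 - 14 = -6

-6


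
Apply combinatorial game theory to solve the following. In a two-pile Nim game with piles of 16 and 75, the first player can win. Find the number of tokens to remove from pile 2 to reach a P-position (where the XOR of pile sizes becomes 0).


Piles: 16 and 75
Current XOR: 16 XOR 75 = 91 (non-zero, so this is an N-position).
To make the XOR zero, we need to find a move that balances the piles.
For pile 2 (size 75): target = 75 XOR 91 = 16
We reduce pile 2 from 75 to 16.
Tokens removed: 75 - 16 = 59
Verification: 16 XOR 16 = 0

59


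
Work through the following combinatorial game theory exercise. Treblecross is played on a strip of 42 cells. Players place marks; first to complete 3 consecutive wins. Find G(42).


Treblecross: place X on empty cells; 3-in-a-row wins.
Playing within two cells of an existing X lets the opponent win at once, so sensible play treats the cells i-2..i+2 around each X as dead. The player left with no safe cell loses, so this is a normal-play take-away game on strips of safe cells.
Placing X at cell i (0-indexed) of a strip of k safe cells leaves independent strips of sizes max(0, i-2) and max(0, k-i-3). Hence G(k) = mex{ G(max(0,i-2)) XOR G(max(0,k-i-3)) : 0 <= i < k }, with G(0) = 0.
G(1): splits (0,0):0^0=0 -> mex({0}) = 1
G(2): splits (0,0):0^0=0 -> mex({0}) = 1
G(3): splits (0,0):0^0=0 -> mex({0}) = 1
G(4): splits (0,1):0^1=1 (0,0):0^0=0 -> mex({0, 1}) = 2
G(5): splits (0,2):0^1=1 (0,1):0^1=1 (0,0):0^0=0 -> mex({0, 1}) = 2
G(6) = mex({1}) = 0
G(7) = mex({0, 1, 2}) = 3
G(8) = mex({0, 1, 2}) = 3
G(9) = mex({0, 2}) = 1
G(10) = mex({0, 2, 3}) = 1
G(11) = mex({0, 3}) = 1
G(12) = mex({1, 3}) = 0
G(13) = mex({0, 1, 2, 3}) = 4
G(14) = mex({0, 1, 2}) = 3
G(15) = mex({0, 1, 2}) = 3
G(16) = mex({0, 1, 2, 4}) = 3
G(17) = mex({0, 1, 3, 4}) = 2
G(18) = mex({0, 1, 3, 4}) = 2
G(19) = mex({0, 1, 3, 5}) = 2
G(20) = mex({0, 1, 2, 3, 5}) = 4
G(21) = mex({0, 1, 2, 3, 5}) = 4
G(22) = mex({1, 2, 6}) = 0
G(23) = mex({0, 1, 2, 3, 4, 6}) = 5
G(24) = mex({0, 1, 2, 3, 4}) = 5
G(25) = mex({0, 1, 3, 4, 7}) = 2
G(26) = mex({0, 1, 3, 4, 5, 7}) = 2
G(27) = mex({0, 1, 3, 5}) = 2
G(28) = mex({0, 1, 2, 5}) = 3
G(29) = mex({0, 1, 2, 4, 5, 6}) = 3
G(30) = mex({1, 2, 4, 6}) = 0
G(31) = mex({0, 1, 2, 3, 4, 6}) = 5
G(32) = mex({1, 2, 3, 4, 7}) = 0
G(33) = mex({0, 3, 7}) = 1
G(34) = mex({0, 2, 3, 5, 7}) = 1
G(35) = mex({0, 2, 3, 5, 6}) = 1
G(36) = mex({0, 1, 2, 5, 6}) = 3
G(37) = mex({0, 1, 2, 4, 5, 6}) = 3
G(38) = mex({0, 1, 2, 4}) = 3
G(39) = mex({0, 1, 2, 3, 4, 7}) = 5
G(40) = mex({0, 1, 2, 3, 4, 5, 7}) = 6
G(41) = mex({0, 1, 2, 3, 5, 7}) = 4
G(42) = mex({0, 1, 2, 3, 5, 6, 7}) = 4
Therefore G(42) = 4.

4


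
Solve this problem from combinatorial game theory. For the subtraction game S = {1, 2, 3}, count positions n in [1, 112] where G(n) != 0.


Subtraction set S = {1, 2, 3}, so G(n) = n mod 4.
G(n) = 0 when n is a multiple of 4.
Multiples of 4 in [1, 112]: 28
N-positions (nonzero Grundy) = 112 - 28 = 84

84


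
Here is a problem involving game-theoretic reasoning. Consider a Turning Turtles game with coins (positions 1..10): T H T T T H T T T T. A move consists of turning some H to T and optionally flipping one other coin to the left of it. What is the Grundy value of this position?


Coins: T H T T T H T T T T
Key fact: a single head at position k behaves exactly like a Nim heap of size k (turning it to T and optionally flipping a coin at j < k corresponds to moving the heap from k to j, or to 0), and heads combine as a disjunctive sum (two heads at the same place would cancel, matching j XOR j = 0). So the Nim-value is the XOR of the 1-indexed positions of the heads.
Face-up positions (1-indexed): [2, 6]
XOR 0 with 2: 0 XOR 2 = 2
XOR 2 with 6: 2 XOR 6 = 4
Nim-value = 4

4


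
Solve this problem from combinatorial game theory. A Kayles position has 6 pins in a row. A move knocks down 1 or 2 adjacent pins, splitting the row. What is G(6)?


Kayles: a move removes 1 or 2 adjacent pins from a contiguous row.
Removing pins from a row of k leaves two independent rows (a, b) with a + b = k - 1 (one pin) or a + b = k - 2 (two pins); an end removal gives a = 0.
By Sprague-Grundy, G(k) = mex{ G(a) XOR G(b) } over all these splits. G(0) = 0.
G(1): splits (0,0):0^0=0 -> mex({0}) = 1
G(2): splits (0,1):0^1=1 (0,0):0^0=0 -> mex({0, 1}) = 2
G(3): splits (0,2):0^2=2 (1,1):1^1=0 (0,1):0^1=1 -> mex({0, 1, 2}) = 3
G(4): splits (0,3):0^3=3 (1,2):1^2=3 (0,2):0^2=2 (1,1):1^1=0 -> mex({0, 2, 3}) = 1
G(5): splits (0,4):0^1=1 (1,3):1^3=2 (2,2):2^2=0 (0,3):0^3=3 (1,2):1^2=3 -> mex({0, 1, 2, 3}) = 4
G(6) = mex({0, 1, 2, 4}) = 3
Therefore G(6) = 3.

3


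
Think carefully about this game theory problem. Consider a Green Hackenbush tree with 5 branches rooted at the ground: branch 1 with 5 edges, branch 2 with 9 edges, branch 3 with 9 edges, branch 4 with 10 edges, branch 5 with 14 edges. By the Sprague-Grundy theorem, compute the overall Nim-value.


The tree has 5 branches from the ground vertex.
In Green Hackenbush, the Nim-value of a simple path of length k is k.
Branch 1: length 5, Nim-value = 5
Branch 2: length 9, Nim-value = 9
Branch 3: length 9, Nim-value = 9
Branch 4: length 10, Nim-value = 10
Branch 5: length 14, Nim-value = 14
Total Nim-value = XOR of all branch values:
0 XOR 5 = 5
5 XOR 9 = 12
12 XOR 9 = 5
5 XOR 10 = 15
15 XOR 14 = 1
Nim-value of the tree = 1

1


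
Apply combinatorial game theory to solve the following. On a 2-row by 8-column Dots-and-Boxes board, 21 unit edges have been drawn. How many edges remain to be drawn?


Grid: 2 x 8 boxes, i.e. 3 rows and 9 columns of dots.
Horizontal edges: (rows + 1) * cols = 3 * 8 = 24
Vertical edges: rows * (cols + 1) = 2 * 9 = 18
Total edges: 24 + 18 = 42
Edges drawn: 21
Remaining: 42 - 21 = 21

21


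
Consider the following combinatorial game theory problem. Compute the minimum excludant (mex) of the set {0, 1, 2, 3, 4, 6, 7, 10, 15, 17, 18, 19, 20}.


Set = {0, 1, 2, 3, 4, 6, 7, 10, 15, 17, 18, 19, 20}
0 is in the set.
1 is in the set.
2 is in the set.
3 is in the set.
4 is in the set.
5 is NOT in the set. This is the mex.
mex = 5

5


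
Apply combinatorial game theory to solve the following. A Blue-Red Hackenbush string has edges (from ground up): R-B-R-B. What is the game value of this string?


Edges (from ground): R-B-R-B
By Berlekamp's sign-expansion rule, a Blue-Red Hackenbush stalk has the value of the surreal number whose sign sequence is the edge sequence with B -> + and R -> -.
Sign sequence: -+-+
Trace the sign expansion in the surreal number tree, starting from 0:
Edge 1: R (sign -) -> bounds (-inf, 0), value = -1
Edge 2: B (sign +) -> bounds (-1, 0), value = -1/2
Edge 3: R (sign -) -> bounds (-1, -1/2), value = -3/4
Edge 4: B (sign +) -> bounds (-3/4, -1/2), value = -5/8
Game value = -5/8

-5/8


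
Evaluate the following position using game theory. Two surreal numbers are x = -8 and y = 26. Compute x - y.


x = -8, y = 26
x - y = -8 - 26 = -34

-34


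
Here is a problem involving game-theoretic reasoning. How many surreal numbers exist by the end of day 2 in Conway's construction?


Day 0: {|} = 0 is born. Count = 1.
Day n: the number of surreal numbers born by day n is 2^(n+1) - 1.
By day 0: 2^1 - 1 = 1
By day 1: 2^2 - 1 = 3
By day 2: 2^3 - 1 = 7
By day 2: 7 surreal numbers.

7


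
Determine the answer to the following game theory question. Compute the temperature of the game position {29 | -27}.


The game is {29 | -27}, a switch {a | b} with numbers a > b.
Cooling {a | b} by t gives {a - t | b + t}, which stops being hot when a - t = b + t, i.e. at t = (a - b)/2. So the temperature of a switch is (a - b)/2.
Temperature = (Left option - Right option) / 2
= (29 - (-27)) / 2
= 56 / 2
= 28

28


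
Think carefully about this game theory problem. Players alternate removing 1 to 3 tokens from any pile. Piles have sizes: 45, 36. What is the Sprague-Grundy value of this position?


Subtraction set: {1, 2, 3}
For this subtraction set, G(n) = n mod 4 (period = max + 1 = 4).
Pile 1 (size 45): G(45) = 45 mod 4 = 1
Pile 2 (size 36): G(36) = 36 mod 4 = 0
Total Grundy value = XOR of all: 1 XOR 0 = 1

1


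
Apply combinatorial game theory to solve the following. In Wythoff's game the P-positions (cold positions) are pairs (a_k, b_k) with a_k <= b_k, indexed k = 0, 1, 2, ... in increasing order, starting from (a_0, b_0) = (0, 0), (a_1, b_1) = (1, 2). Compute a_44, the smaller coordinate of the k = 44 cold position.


By Wythoff's theorem, a_k = floor(k * phi) and b_k = floor(k * phi^2) = a_k + k, where phi = (1 + sqrt(5))/2 is the golden ratio.
phi = (1 + sqrt(5))/2 = 1.618034
k = 44
k * phi = 44 * 1.618034 = 71.193496
a_44 = floor(k * phi) = 71

71


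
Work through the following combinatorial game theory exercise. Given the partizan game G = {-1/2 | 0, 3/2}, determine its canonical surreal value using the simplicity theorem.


Left options: {-1/2}, max = -1/2
Right options: {0, 3/2}, min = 0
All options are numbers and max(Left) < min(Right), so by the simplicity theorem the value is the simplest (earliest-born) number strictly between -1/2 and 0.
No integer lies strictly between -1/2 and 0, so the value is the dyadic rational m/2^k in the interval with the smallest k (then m odd); search k = 1, 2, ...:
Denominator 2: no odd multiple of 1/2 lies strictly between -1/2 and 0.
Denominator 4: -1/4 lies strictly between -1/2 and 0 -- found.
The simplest number in the interval is -1/4.
Game value = -1/4

-1/4


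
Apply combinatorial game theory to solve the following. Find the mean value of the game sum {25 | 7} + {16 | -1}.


G1 = {25 | 7}, G2 = {16 | -1}
Each is a switch {a | b} with numbers a > b; its mean value is (a + b)/2, and mean value is additive over game sums: m(G1 + G2) = m(G1) + m(G2).
Mean of G1 = (25 + (7))/2 = 32/2 = 16
Mean of G2 = (16 + (-1))/2 = 15/2 = 15/2
Mean of G1 + G2 = 16 + 15/2 = 47/2

47/2


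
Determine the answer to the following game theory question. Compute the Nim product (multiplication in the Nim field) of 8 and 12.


Nim multiplication is bilinear over XOR: (u XOR v) * w = (u*w) XOR (v*w).
So we split each operand into its bit components and XOR the pairwise Nim products.
8 = 8 (as XOR of powers of 2).
12 = 4 + 8 (as XOR of powers of 2).
Using the standard Nim-product table on single bits:
  2*2 = 3,   2*4 = 8,   2*8 = 12,
  4*4 = 6,   4*8 = 11,  8*8 = 13,
and  1*x = x (identity), k*l = l*k (commutative).
Pairwise Nim products:
  8 * 4 = 11
  8 * 8 = 13
XOR them: 11 XOR 13 = 6.
Result: 8 * 12 = 6 (in Nim).

6


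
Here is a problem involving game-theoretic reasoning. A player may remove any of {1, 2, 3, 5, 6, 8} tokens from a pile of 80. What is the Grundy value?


The subtraction set is S = {1, 2, 3, 5, 6, 8}.
G(k) = mex{ G(k - s) : s in S, s <= k }. We compute iteratively: G(0) = 0.
G(1) = mex({0}) = 1
G(2) = mex({0, 1}) = 2
G(3) = mex({0, 1, 2}) = 3
G(4) = mex({1, 2, 3}) = 0
G(5) = mex({0, 2, 3}) = 1
G(6) = mex({0, 1, 3}) = 2
G(7) = mex({0, 1, 2}) = 3
G(8) = mex({0, 1, 2, 3}) = 4
G(9) = mex({0, 1, 2, 3, 4}) = 5
G(10) = mex({0, 1, 2, 3, 4, 5}) = 6
G(11) = mex({1, 2, 3, 4, 5, 6}) = 0
G(12) = mex({0, 2, 3, 5, 6}) = 1
G(13) = mex({0, 1, 3, 4, 6}) = 2
G(14) = mex({0, 1, 2, 4, 5}) = 3
G(15) = mex({1, 2, 3, 5, 6}) = 0
G(16) = mex({0, 2, 3, 4, 6}) = 1
G(17) = mex({0, 1, 3, 5}) = 2
G(18) = mex({0, 1, 2, 6}) = 3
Observe that G(11)..G(18) = 0, 1, 2, 3, 0, 1, 2, 3 repeats G(0)..G(7) = 0, 1, 2, 3, 0, 1, 2, 3.
For k >= max(S) = 8, G(k) is determined by the previous 8 values G(k-8)..G(k-1); a window of 8 consecutive values has recurred shifted by 11, so by induction G(k + 11) = G(k) for all k >= 0: the sequence is periodic from the start with period 11.
One period: G(0..10) = 0, 1, 2, 3, 0, 1, 2, 3, 4, 5, 6.
80 mod 11 = 3, so G(80) = G(3) = 3.

3


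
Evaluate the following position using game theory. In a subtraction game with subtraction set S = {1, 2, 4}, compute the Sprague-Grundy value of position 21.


The subtraction set is S = {1, 2, 4}.
G(k) = mex{ G(k - s) : s in S, s <= k }. We compute iteratively: G(0) = 0.
G(1) = mex({0}) = 1
G(2) = mex({0, 1}) = 2
G(3) = mex({1, 2}) = 0
G(4) = mex({0, 2}) = 1
G(5) = mex({0, 1}) = 2
G(6) = mex({1, 2}) = 0
Observe that G(3)..G(6) = 0, 1, 2, 0 repeats G(0)..G(3) = 0, 1, 2, 0.
For k >= max(S) = 4, G(k) is determined by the previous 4 values G(k-4)..G(k-1); a window of 4 consecutive values has recurred shifted by 3, so by induction G(k + 3) = G(k) for all k >= 0: the sequence is periodic from the start with period 3.
One period: G(0..2) = 0, 1, 2.
21 mod 3 = 0, so G(21) = G(0) = 0.

0


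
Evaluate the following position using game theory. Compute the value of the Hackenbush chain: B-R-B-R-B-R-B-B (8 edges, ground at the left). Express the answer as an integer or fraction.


Edges (from ground): B-R-B-R-B-R-B-B
By Berlekamp's sign-expansion rule, a Blue-Red Hackenbush stalk has the value of the surreal number whose sign sequence is the edge sequence with B -> + and R -> -.
Sign sequence: +-+-+-++
Trace the sign expansion in the surreal number tree, starting from 0:
Edge 1: B (sign +) -> bounds (0, +inf), value = 1
Edge 2: R (sign -) -> bounds (0, 1), value = 1/2
Edge 3: B (sign +) -> bounds (1/2, 1), value = 3/4
Edge 4: R (sign -) -> bounds (1/2, 3/4), value = 5/8
Edge 5: B (sign +) -> bounds (5/8, 3/4), value = 11/16
Edge 6: R (sign -) -> bounds (5/8, 11/16), value = 21/32
Edge 7: B (sign +) -> bounds (21/32, 11/16), value = 43/64
Edge 8: B (sign +) -> bounds (43/64, 11/16), value = 87/128
Game value = 87/128

87/128


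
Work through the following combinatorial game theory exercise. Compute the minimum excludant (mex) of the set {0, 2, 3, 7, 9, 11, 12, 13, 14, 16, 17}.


Set = {0, 2, 3, 7, 9, 11, 12, 13, 14, 16, 17}
0 is in the set.
1 is NOT in the set. This is the mex.
mex = 1

1


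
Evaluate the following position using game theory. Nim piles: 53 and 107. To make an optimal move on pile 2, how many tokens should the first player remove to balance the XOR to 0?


Piles: 53 and 107
Current XOR: 53 XOR 107 = 94 (non-zero, so this is an N-position).
To make the XOR zero, we need to find a move that balances the piles.
For pile 2 (size 107): target = 107 XOR 94 = 53
We reduce pile 2 from 107 to 53.
Tokens removed: 107 - 53 = 54
Verification: 53 XOR 53 = 0

54


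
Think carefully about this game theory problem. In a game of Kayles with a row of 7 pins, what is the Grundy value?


Kayles: a move removes 1 or 2 adjacent pins from a contiguous row.
Removing pins from a row of k leaves two independent rows (a, b) with a + b = k - 1 (one pin) or a + b = k - 2 (two pins); an end removal gives a = 0.
By Sprague-Grundy, G(k) = mex{ G(a) XOR G(b) } over all these splits. G(0) = 0.
G(1): splits (0,0):0^0=0 -> mex({0}) = 1
G(2): splits (0,1):0^1=1 (0,0):0^0=0 -> mex({0, 1}) = 2
G(3): splits (0,2):0^2=2 (1,1):1^1=0 (0,1):0^1=1 -> mex({0, 1, 2}) = 3
G(4): splits (0,3):0^3=3 (1,2):1^2=3 (0,2):0^2=2 (1,1):1^1=0 -> mex({0, 2, 3}) = 1
G(5): splits (0,4):0^1=1 (1,3):1^3=2 (2,2):2^2=0 (0,3):0^3=3 (1,2):1^2=3 -> mex({0, 1, 2, 3}) = 4
G(6) = mex({0, 1, 2, 4}) = 3
G(7) = mex({0, 1, 3, 4, 5}) = 2
Therefore G(7) = 2.

2


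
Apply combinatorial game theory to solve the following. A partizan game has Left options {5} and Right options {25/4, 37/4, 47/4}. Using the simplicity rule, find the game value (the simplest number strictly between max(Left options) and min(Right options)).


Left options: {5}, max = 5
Right options: {25/4, 37/4, 47/4}, min = 25/4
All options are numbers and max(Left) < min(Right), so by the simplicity theorem the value is the simplest (earliest-born) number strictly between 5 and 25/4.
The only integer strictly between 5 and 25/4 is 6.
No non-integer in the interval can be simpler: if x is a non-integer in the interval, then floor(x) or ceil(x) also lies in the interval (the interval contains an integer), and both are proper prefixes of x's sign expansion, i.e. born earlier. So the game value is 6.
Game value = 6

6
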